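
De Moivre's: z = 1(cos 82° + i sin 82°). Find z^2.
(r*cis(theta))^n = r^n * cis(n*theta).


r^2 = 1^2 = 1
n*theta = 2*82° = 164° = 164° (mod 360)
a = 1*cos(164°) = -0.9613
b = 1*sin(164°) = 0.2756

1 cis(164°) = -0.9613 + 0.2756i


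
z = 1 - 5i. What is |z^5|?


|z| = sqrt(1+25) = sqrt(26) = 5.0990
|z^5| = |z|^5 = (sqrt(26))^5 = 26^2 * sqrt(26) = 676*sqrt(26)

|z^5| = 676*sqrt(26) ≈ 3446.9372


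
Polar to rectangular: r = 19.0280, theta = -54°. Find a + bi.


a = 19.0280*cos(-54°) = 19.0280*0.587785 = 11.1844
b = 19.0280*sin(-54°) = 19.0280*(-0.80902) = -15.3940

11.1844 - 15.3940i


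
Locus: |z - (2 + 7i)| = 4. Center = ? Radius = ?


|z - z0| = r is a circle with center z0 and radius r.
Center = (2, 7), radius = 4

Circle with center (2, 7) and radius 4


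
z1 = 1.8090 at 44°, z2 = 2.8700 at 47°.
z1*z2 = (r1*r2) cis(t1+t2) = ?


r = 1.8090 * 2.8700 = 5.1918
theta = 44° + 47° = 91° = 91° (mod 360)

5.1918 cis(91°)


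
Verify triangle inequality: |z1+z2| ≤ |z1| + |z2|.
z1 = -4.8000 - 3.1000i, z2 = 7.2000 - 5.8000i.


|z1| = sqrt((-4.8)^2 + (-3.1)^2) = sqrt(32.65) = 5.7140
|z2| = sqrt(7.2^2 + (-5.8)^2) = sqrt(85.48) = 9.2455
z1+z2 = 2.4000 - 8.9000i
|z1+z2| = sqrt(84.97) = 9.2179
|z1|+|z2| = 5.7140 + 9.2455 = 14.9595

|z1+z2| = 9.2179 ≤ |z1|+|z2| = 14.9595 (verified)


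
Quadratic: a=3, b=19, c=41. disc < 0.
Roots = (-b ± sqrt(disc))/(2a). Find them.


disc = 19^2 - 4*3*41 = 361 - 492 = -131
sqrt(|disc|) = sqrt(131) = 11.4455
Real part = -19/(2*3) = -3.1667
Imag part = 11.4455/(2*3) = 1.9076

-3.1667 ± 1.9076i


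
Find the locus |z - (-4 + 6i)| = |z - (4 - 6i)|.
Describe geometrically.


Equal distances means the locus is the perpendicular bisector of z1 and z2.
Midpoint = ((-4+4)/2, (6+(-6))/2) = (0, 0)

Perpendicular bisector through (0, 0)


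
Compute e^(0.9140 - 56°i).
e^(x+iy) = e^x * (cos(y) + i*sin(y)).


e^0.9140 = 2.4943
cos(-56°) = 0.5592
sin(-56°) = -0.82904
Real = 2.4943*0.5592 = 1.3948
Imag = 2.4943*(-0.82904) = -2.0679

1.3948 - 2.0679i


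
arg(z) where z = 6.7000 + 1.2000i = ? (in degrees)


Re = 6.7, Im = 1.2
arg = atan2(1.2, 6.7) = 10.1543 degrees

arg(z) = 10.1543 degrees


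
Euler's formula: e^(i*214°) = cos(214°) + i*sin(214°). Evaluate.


cos(214°) = -0.8290
sin(214°) = -0.5592

e^(i*214°) = -0.8290 - 0.5592i


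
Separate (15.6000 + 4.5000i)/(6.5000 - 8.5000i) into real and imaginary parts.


Multiply by conjugate: (15.6000 + 4.5000i)(6.5000 + 8.5000i) / (6.5^2 + (-8.5)^2)
Numerator real = 15.6*6.5 + 4.5*(-8.5) = 63.15
Numerator imag = 4.5*6.5 - 15.6*(-8.5) = 161.85
Denominator = 114.5
Re(z) = 63.15/114.5 = 0.5515
Im(z) = 161.85/114.5 = 1.4135

Re(z) = 0.5515, Im(z) = 1.4135


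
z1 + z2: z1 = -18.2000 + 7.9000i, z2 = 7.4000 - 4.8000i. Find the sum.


Real: -18.2 + 7.4 = -10.8
Imag: 7.9 - 4.8 = 3.1

-10.8000 + 3.1000i


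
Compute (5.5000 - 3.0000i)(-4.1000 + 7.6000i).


Real = 5.5*(-4.1) - (-3)*7.6 = -22.55 - (-22.8) = 0.25
Imag = 5.5*7.6 - (4.1)*(-3) = 41.8 + 12.3 = 54.1

0.2500 + 54.1000i


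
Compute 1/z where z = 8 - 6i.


|z|^2 = 64+36 = 100
1/z = (8 + 6i)/100

1/z = 0.0800 + 0.0600i


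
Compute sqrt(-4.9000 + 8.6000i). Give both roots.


|z| = sqrt(24.01+73.96) = 9.8980
sqrt((|z|+a)/2) = sqrt((9.8980+(-4.9))/2) = sqrt(2.4990) = 1.5808
sqrt((|z|-a)/2) = sqrt((9.8980-(-4.9))/2) = sqrt(7.3990) = 2.7201

±(1.5808 + 2.7201i) i.e. 1.5808 + 2.7201i and -1.5808 - 2.7201i


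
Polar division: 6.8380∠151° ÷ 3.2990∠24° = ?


r = 6.8380 / 3.2990 = 2.0727
theta = 151° - 24° = 127° = 127° (mod 360)

2.0727 cis(127°)


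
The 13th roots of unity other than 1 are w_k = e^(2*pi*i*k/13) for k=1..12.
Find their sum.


With w = e^(2*pi*i/13), all 13 of the 13th roots of unity w^0 = 1, w, ..., w^(12) sum to 0: 1 + w + ... + w^(12) = (1 - w^13)/(1 - w) = 0 since w^13 = 1, w ≠ 1.
Removing the root 1: w + w^2 + ... + w^(12) = 0 - 1 = -1

Sum = -1


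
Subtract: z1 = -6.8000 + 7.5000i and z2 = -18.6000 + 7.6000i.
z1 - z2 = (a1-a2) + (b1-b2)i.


Real: -6.8 + 18.6 = 11.8
Imag: 7.5 - 7.6 = -0.1

11.8000 - 0.1000i


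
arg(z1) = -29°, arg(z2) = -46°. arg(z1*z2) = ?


arg(z1*z2) = -29° - 46° = -75°
Normalized to (-180°, 180°]: -75°

-75°


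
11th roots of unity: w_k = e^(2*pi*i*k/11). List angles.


The 11th roots of unity are cis(360k/11°) for k=0..10
Angle step = 360/11 = 32.7273°
Primitive root: cis(32.7273°)
Primitive root = 0.8413 + 0.5406i

11 roots at angles: 0°, 32.7273°, 65.4545°, 98.1818°, 130.9091°, 163.6364°, 196.3636°, 229.0909°, 261.8182°, 294.5455°, 327.2727°


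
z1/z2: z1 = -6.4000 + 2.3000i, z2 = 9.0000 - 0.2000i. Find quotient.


Conjugate of z2 = 9.0000 + 0.2000i
Numerator: (-6.4000 + 2.3000i)(9.0000 + 0.2000i) = -58.0600 + 19.4200i
Denominator: 9^2 + (-0.2)^2 = 81.04
Result = (-58.0600 + 19.4200i)/81.04

-0.7164 + 0.2396i


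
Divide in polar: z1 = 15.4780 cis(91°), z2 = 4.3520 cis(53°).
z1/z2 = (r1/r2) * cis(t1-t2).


r = 15.4780 / 4.3520 = 3.5565
theta = 91° - 53° = 38° = 38° (mod 360)

3.5565 cis(38°)


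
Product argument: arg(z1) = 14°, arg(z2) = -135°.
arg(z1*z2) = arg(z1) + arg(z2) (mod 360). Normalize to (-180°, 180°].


arg(z1*z2) = 14° - 135° = -121°
Normalized to (-180°, 180°]: -121°

-121°


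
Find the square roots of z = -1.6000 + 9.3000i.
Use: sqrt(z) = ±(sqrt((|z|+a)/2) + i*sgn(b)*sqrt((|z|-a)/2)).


|z| = sqrt(2.56+86.49) = 9.4366
sqrt((|z|+a)/2) = sqrt((9.4366+(-1.6))/2) = sqrt(3.9183) = 1.9795
sqrt((|z|-a)/2) = sqrt((9.4366-(-1.6))/2) = sqrt(5.5183) = 2.3491

±(1.9795 + 2.3491i) i.e. 1.9795 + 2.3491i and -1.9795 - 2.3491i


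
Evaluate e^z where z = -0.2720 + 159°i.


e^-0.2720 = 0.7619
cos(159°) = -0.9336
sin(159°) = 0.35837
Real = 0.7619*(-0.9336) = -0.7113
Imag = 0.7619*0.35837 = 0.2730

-0.7113 + 0.2730i


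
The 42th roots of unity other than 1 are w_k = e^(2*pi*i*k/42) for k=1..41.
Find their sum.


With w = e^(2*pi*i/42), all 42 of the 42th roots of unity w^0 = 1, w, ..., w^(41) sum to 0: 1 + w + ... + w^(41) = (1 - w^42)/(1 - w) = 0 since w^42 = 1, w ≠ 1.
Removing the root 1: w + w^2 + ... + w^(41) = 0 - 1 = -1

Sum = -1


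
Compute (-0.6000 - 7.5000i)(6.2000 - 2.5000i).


Real = -0.6*6.2 - (-7.5)*(-2.5) = -3.72 - 18.75 = -22.47
Imag = -0.6*(-2.5) + 6.2*(-7.5) = 1.5 - (46.5) = -45

-22.4700 - 45.0000i


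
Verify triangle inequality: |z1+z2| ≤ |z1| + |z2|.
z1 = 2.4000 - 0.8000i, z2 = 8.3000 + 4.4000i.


|z1| = sqrt(2.4^2 + (-0.8)^2) = sqrt(6.4) = 2.5298
|z2| = sqrt(8.3^2 + 4.4^2) = sqrt(88.25) = 9.3941
z1+z2 = 10.7000 + 3.6000i
|z1+z2| = sqrt(127.45) = 11.2894
|z1|+|z2| = 2.5298 + 9.3941 = 11.9239

|z1+z2| = 11.2894 ≤ |z1|+|z2| = 11.9239 (verified)


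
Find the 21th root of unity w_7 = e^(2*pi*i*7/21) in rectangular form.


Angle = 360*7/21 = 120°
a = cos(120°) = -0.5000
b = sin(120°) = 0.8660

-0.5000 + 0.8660i


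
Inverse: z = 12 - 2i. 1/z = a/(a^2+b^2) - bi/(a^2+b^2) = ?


|z|^2 = 144+4 = 148
1/z = (12 + 2i)/148

1/z = 0.0811 + 0.0135i


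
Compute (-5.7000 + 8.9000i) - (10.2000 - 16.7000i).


Real: -5.7 - 10.2 = -15.9
Imag: 8.9 + 16.7 = 25.6

-15.9000 + 25.6000i


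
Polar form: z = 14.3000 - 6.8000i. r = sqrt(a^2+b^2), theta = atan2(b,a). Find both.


r = sqrt(204.49+46.24) = sqrt(250.73) = 15.8345
theta = atan2(-6.8, 14.3) = -25.4322 degrees

r = 15.8345, theta = -25.4322 degrees


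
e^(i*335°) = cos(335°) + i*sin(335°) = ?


cos(335°) = 0.9063
sin(335°) = -0.4226

e^(i*335°) = 0.9063 - 0.4226i


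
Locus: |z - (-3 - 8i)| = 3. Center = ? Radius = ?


|z - z0| = r is a circle with center z0 and radius r.
Center = (-3, -8), radius = 3

Circle with center (-3, -8) and radius 3


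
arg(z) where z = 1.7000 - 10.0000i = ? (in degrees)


Re = 1.7, Im = -10
arg = atan2(-10, 1.7) = -80.3520 degrees

arg(z) = -80.3520 degrees


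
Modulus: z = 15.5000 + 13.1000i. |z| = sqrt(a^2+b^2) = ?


|z| = sqrt(15.5^2 + 13.1^2) = sqrt(240.25 + 171.61) = sqrt(411.86) = 20.2943

|z| = 20.2943


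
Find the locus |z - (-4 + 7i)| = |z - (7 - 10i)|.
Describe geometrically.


Equal distances means the locus is the perpendicular bisector of z1 and z2.
Midpoint = ((-4+7)/2, (7+(-10))/2) = (1.5000, -1.5000)

Perpendicular bisector through (1.5000, -1.5000)


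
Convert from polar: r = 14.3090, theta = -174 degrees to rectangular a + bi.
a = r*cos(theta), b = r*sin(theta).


a = 14.3090*cos(-174°) = 14.3090*(-0.99452) = -14.2306
b = 14.3090*sin(-174°) = 14.3090*(-0.10453) = -1.4957

-14.2306 - 1.4957i


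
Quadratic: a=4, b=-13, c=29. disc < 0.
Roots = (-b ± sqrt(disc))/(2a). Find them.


disc = (-13)^2 - 4*4*29 = 169 - 464 = -295
sqrt(|disc|) = sqrt(295) = 17.1756
Real part = 13/(2*4) = 1.6250
Imag part = 17.1756/(2*4) = 2.1469

1.6250 ± 2.1469i


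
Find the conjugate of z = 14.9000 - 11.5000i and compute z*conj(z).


z_bar = 14.9000 + 11.5000i
z*z_bar = 14.9^2 + (-11.5)^2 = 222.01 + 132.25 = 354.26

z_bar = 14.9000 + 11.5000i, z*z_bar = 354.26


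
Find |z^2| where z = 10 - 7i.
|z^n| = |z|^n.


|z| = sqrt(100+49) = sqrt(149) = 12.2066
|z^2| = |z|^2 = (sqrt(149))^2 = 149

|z^2| = 149


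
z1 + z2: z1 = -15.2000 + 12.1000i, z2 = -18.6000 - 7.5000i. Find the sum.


Real: -15.2 - 18.6 = -33.8
Imag: 12.1 - 7.5 = 4.6

-33.8000 + 4.6000i


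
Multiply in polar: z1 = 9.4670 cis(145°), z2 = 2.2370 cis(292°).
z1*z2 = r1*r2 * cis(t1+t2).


r = 9.4670 * 2.2370 = 21.1777
theta = 145° + 292° = 437° = 77° (mod 360)

21.1777 cis(77°)


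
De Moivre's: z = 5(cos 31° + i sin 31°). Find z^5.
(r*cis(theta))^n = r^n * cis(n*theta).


r^5 = 5^5 = 3125
n*theta = 5*31° = 155° = 155° (mod 360)
a = 3125*cos(155°) = -2832.2118
b = 3125*sin(155°) = 1320.6821

3125 cis(155°) = -2832.2118 + 1320.6821i


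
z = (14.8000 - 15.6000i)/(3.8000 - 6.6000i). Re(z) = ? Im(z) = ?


Multiply by conjugate: (14.8000 - 15.6000i)(3.8000 + 6.6000i) / (3.8^2 + (-6.6)^2)
Numerator real = 14.8*3.8 - (15.6)*(-6.6) = 159.2
Numerator imag = -15.6*3.8 - 14.8*(-6.6) = 38.4
Denominator = 58
Re(z) = 159.2/58 = 2.7448
Im(z) = 38.4/58 = 0.6621

Re(z) = 2.7448, Im(z) = 0.6621


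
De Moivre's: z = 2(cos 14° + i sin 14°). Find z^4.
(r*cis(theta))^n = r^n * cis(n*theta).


r^4 = 2^4 = 16
n*theta = 4*14° = 56° = 56° (mod 360)
a = 16*cos(56°) = 8.9471
b = 16*sin(56°) = 13.2646

16 cis(56°) = 8.9471 + 13.2646i


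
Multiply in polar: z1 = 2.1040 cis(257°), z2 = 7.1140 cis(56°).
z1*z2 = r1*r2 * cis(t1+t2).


r = 2.1040 * 7.1140 = 14.9679
theta = 257° + 56° = 313° = 313° (mod 360)

14.9679 cis(313°)


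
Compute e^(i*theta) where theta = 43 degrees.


cos(43°) = 0.7314
sin(43°) = 0.6820

e^(i*43°) = 0.7314 + 0.6820i


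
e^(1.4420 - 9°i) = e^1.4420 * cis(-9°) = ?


e^1.4420 = 4.2291
cos(-9°) = 0.9877
sin(-9°) = -0.15643
Real = 4.2291*0.9877 = 4.1771
Imag = 4.2291*(-0.15643) = -0.6616

4.1771 - 0.6616i


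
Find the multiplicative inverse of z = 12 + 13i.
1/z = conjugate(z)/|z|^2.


|z|^2 = 144+169 = 313
1/z = (12 - 13i)/313

1/z = 0.0383 - 0.0415i


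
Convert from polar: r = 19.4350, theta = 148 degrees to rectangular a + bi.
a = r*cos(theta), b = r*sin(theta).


a = 19.4350*cos(148°) = 19.4350*(-0.848048) = -16.4818
b = 19.4350*sin(148°) = 19.4350*0.52992 = 10.2990

-16.4818 + 10.2990i


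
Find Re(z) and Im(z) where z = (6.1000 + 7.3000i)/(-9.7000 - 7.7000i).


Multiply by conjugate: (6.1000 + 7.3000i)(-9.7000 + 7.7000i) / ((-9.7)^2 + (-7.7)^2)
Numerator real = 6.1*(-9.7) + 7.3*(-7.7) = -115.38
Numerator imag = 7.3*(-9.7) - 6.1*(-7.7) = -23.84
Denominator = 153.38
Re(z) = -115.38/153.38 = -0.7522
Im(z) = -23.84/153.38 = -0.1554

Re(z) = -0.7522, Im(z) = -0.1554


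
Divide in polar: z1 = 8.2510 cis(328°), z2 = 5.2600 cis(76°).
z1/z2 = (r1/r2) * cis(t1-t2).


r = 8.2510 / 5.2600 = 1.5686
theta = 328° - 76° = 252° = 252° (mod 360)

1.5686 cis(252°)


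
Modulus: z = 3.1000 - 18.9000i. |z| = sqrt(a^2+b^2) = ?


|z| = sqrt(3.1^2 + (-18.9)^2) = sqrt(9.61 + 357.21) = sqrt(366.82) = 19.1525

|z| = 19.1525


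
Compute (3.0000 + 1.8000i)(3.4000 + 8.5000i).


Real = 3*3.4 - 1.8*8.5 = 10.2 - 15.3 = -5.1
Imag = 3*8.5 + 3.4*1.8 = 25.5 + 6.12 = 31.62

-5.1000 + 31.6200i


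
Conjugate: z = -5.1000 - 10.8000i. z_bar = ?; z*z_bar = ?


z_bar = -5.1000 + 10.8000i
z*z_bar = (-5.1)^2 + (-10.8)^2 = 26.01 + 116.64 = 142.65

z_bar = -5.1000 + 10.8000i, z*z_bar = 142.65


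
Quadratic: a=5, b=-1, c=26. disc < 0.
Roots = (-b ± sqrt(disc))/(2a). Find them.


disc = (-1)^2 - 4*5*26 = 1 - 520 = -519
sqrt(|disc|) = sqrt(519) = 22.7816
Real part = 1/(2*5) = 0.1000
Imag part = 22.7816/(2*5) = 2.2782

0.1000 ± 2.2782i


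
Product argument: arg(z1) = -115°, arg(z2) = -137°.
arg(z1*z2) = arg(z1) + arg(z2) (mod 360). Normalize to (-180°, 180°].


arg(z1*z2) = -115° - 137° = -252°
Normalized to (-180°, 180°]: 108°

108°


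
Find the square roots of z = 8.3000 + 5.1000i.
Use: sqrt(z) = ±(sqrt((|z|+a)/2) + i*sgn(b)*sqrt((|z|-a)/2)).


|z| = sqrt(68.89+26.01) = 9.7417
sqrt((|z|+a)/2) = sqrt((9.7417+8.3)/2) = sqrt(9.0208) = 3.0035
sqrt((|z|-a)/2) = sqrt((9.7417-8.3)/2) = sqrt(0.7208) = 0.8490

±(3.0035 + 0.8490i) i.e. 3.0035 + 0.8490i and -3.0035 - 0.8490i


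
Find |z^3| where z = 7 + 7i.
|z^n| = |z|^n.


|z| = sqrt(49+49) = sqrt(98) = 9.8995
|z^3| = |z|^3 = (sqrt(98))^3 = 98*sqrt(98)

|z^3| = 98*sqrt(98) ≈ 970.1505


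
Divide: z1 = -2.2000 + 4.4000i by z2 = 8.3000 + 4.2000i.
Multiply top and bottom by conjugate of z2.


Conjugate of z2 = 8.3000 - 4.2000i
Numerator: (-2.2000 + 4.4000i)(8.3000 - 4.2000i) = 0.2200 + 45.7600i
Denominator: 8.3^2 + 4.2^2 = 86.53
Result = (0.2200 + 45.7600i)/86.53

0.0025 + 0.5288i


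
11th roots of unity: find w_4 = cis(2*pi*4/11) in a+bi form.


Angle = 360*4/11 = 130.9091°
a = cos(130.9091°) = -0.6549
b = sin(130.9091°) = 0.7557

-0.6549 + 0.7557i


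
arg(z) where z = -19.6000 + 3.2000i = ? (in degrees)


Re = -19.6, Im = 3.2
arg = atan2(3.2, -19.6) = 170.7274 degrees

arg(z) = 170.7274 degrees


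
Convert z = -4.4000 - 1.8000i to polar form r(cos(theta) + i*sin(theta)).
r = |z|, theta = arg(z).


r = sqrt(19.36+3.24) = sqrt(22.6) = 4.7539
theta = atan2(-1.8, -4.4) = -157.7510 degrees

r = 4.7539, theta = -157.7510 degrees


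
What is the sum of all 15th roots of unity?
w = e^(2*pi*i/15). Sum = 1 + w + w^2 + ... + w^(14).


The sum of all 15th roots of unity is 0.
Geometric series: (1 - w^15)/(1 - w) = (1-1)/(1-w) = 0 since w^15 = 1, w ≠ 1.
Alternatively: coefficient of z^14 in z^15 - 1 is 0.

0


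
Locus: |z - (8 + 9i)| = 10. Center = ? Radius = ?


|z - z0| = r is a circle with center z0 and radius r.
Center = (8, 9), radius = 10

Circle with center (8, 9) and radius 10


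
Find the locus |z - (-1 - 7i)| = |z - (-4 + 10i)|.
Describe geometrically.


Equal distances means the locus is the perpendicular bisector of z1 and z2.
Midpoint = ((-1+(-4))/2, (-7+10)/2) = (-2.5000, 1.5000)

Perpendicular bisector through (-2.5000, 1.5000)


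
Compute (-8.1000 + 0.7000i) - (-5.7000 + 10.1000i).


Real: -8.1 + 5.7 = -2.4
Imag: 0.7 - 10.1 = -9.4

-2.4000 - 9.4000i


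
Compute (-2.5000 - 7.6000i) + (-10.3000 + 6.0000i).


Real: -2.5 - 10.3 = -12.8
Imag: -7.6 + 6 = -1.6

-12.8000 - 1.6000i


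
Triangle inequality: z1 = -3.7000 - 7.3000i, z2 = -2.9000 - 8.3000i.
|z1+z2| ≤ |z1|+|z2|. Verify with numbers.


|z1| = sqrt((-3.7)^2 + (-7.3)^2) = sqrt(66.98) = 8.1841
|z2| = sqrt((-2.9)^2 + (-8.3)^2) = sqrt(77.3) = 8.7920
z1+z2 = -6.6000 - 15.6000i
|z1+z2| = sqrt(286.92) = 16.9387
|z1|+|z2| = 8.1841 + 8.7920 = 16.9761

|z1+z2| = 16.9387 ≤ |z1|+|z2| = 16.9761 (verified)


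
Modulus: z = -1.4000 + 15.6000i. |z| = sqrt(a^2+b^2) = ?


|z| = sqrt((-1.4)^2 + 15.6^2) = sqrt(1.96 + 243.36) = sqrt(245.32) = 15.6627

|z| = 15.6627


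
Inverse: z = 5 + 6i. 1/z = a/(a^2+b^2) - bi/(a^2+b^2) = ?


|z|^2 = 25+36 = 61
1/z = (5 - 6i)/61

1/z = 0.0820 - 0.0984i


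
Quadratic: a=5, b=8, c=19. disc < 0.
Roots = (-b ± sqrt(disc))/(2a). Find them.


disc = 8^2 - 4*5*19 = 64 - 380 = -316
sqrt(|disc|) = sqrt(316) = 17.7764
Real part = -8/(2*5) = -0.8000
Imag part = 17.7764/(2*5) = 1.7776

-0.8000 ± 1.7776i


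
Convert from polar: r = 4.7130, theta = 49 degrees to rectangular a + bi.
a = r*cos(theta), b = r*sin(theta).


a = 4.7130*cos(49°) = 4.7130*0.65606 = 3.0920
b = 4.7130*sin(49°) = 4.7130*0.7547 = 3.5569

3.0920 + 3.5569i


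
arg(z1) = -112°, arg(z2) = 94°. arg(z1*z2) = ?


arg(z1*z2) = -112° + 94° = -18°
Normalized to (-180°, 180°]: -18°

-18°


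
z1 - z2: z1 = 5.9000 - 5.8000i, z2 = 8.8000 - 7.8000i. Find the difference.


Real: 5.9 - 8.8 = -2.9
Imag: -5.8 + 7.8 = 2

-2.9000 + 2.0000i


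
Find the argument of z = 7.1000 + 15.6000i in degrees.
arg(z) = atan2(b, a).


Re = 7.1, Im = 15.6
arg = atan2(15.6, 7.1) = 65.5284 degrees

arg(z) = 65.5284 degrees


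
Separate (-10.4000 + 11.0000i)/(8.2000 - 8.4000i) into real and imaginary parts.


Multiply by conjugate: (-10.4000 + 11.0000i)(8.2000 + 8.4000i) / (8.2^2 + (-8.4)^2)
Numerator real = -10.4*8.2 + 11*(-8.4) = -177.68
Numerator imag = 11*8.2 - (-10.4)*(-8.4) = 2.84
Denominator = 137.8
Re(z) = -177.68/137.8 = -1.2894
Im(z) = 2.84/137.8 = 0.0206

Re(z) = -1.2894, Im(z) = 0.0206


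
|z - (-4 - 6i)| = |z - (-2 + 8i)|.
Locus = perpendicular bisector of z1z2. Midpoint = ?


Equal distances means the locus is the perpendicular bisector of z1 and z2.
Midpoint = ((-4+(-2))/2, (-6+8)/2) = (-3.0000, 1.0000)

Perpendicular bisector through (-3.0000, 1.0000)


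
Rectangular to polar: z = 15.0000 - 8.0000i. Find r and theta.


r = sqrt(225+64) = sqrt(289) = 17.0000
theta = atan2(-8, 15) = -28.0725 degrees

r = 17.0000, theta = -28.0725 degrees


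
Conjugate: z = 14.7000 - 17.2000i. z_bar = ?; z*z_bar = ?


z_bar = 14.7000 + 17.2000i
z*z_bar = 14.7^2 + (-17.2)^2 = 216.09 + 295.84 = 511.93

z_bar = 14.7000 + 17.2000i, z*z_bar = 511.93


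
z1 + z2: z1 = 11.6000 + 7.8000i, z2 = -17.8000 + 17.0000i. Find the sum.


Real: 11.6 - 17.8 = -6.2
Imag: 7.8 + 17 = 24.8

-6.2000 + 24.8000i


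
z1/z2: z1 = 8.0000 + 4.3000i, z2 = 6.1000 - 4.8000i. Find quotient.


Conjugate of z2 = 6.1000 + 4.8000i
Numerator: (8.0000 + 4.3000i)(6.1000 + 4.8000i) = 28.1600 + 64.6300i
Denominator: 6.1^2 + (-4.8)^2 = 60.25
Result = (28.1600 + 64.6300i)/60.25

0.4674 + 1.0727i


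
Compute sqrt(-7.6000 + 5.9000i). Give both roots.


|z| = sqrt(57.76+34.81) = 9.6213
sqrt((|z|+a)/2) = sqrt((9.6213+(-7.6))/2) = sqrt(1.0107) = 1.0053
sqrt((|z|-a)/2) = sqrt((9.6213-(-7.6))/2) = sqrt(8.6107) = 2.9344

±(1.0053 + 2.9344i) i.e. 1.0053 + 2.9344i and -1.0053 - 2.9344i


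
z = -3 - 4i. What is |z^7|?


|z| = sqrt(9+16) = sqrt(25) = 5
|z^7| = |z|^7 = 5^7 = 78125

|z^7| = 78125


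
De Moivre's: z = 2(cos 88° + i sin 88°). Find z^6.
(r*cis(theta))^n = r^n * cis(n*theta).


r^6 = 2^6 = 64
n*theta = 6*88° = 528° = 168° (mod 360)
a = 64*cos(168°) = -62.6014
b = 64*sin(168°) = 13.3063

64 cis(168°) = -62.6014 + 13.3063i


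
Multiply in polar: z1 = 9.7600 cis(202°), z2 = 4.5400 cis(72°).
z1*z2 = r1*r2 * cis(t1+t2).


r = 9.7600 * 4.5400 = 44.3104
theta = 202° + 72° = 274° = 274° (mod 360)

44.3104 cis(274°)


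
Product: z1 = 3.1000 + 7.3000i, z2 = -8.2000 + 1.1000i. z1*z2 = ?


Real = 3.1*(-8.2) - 7.3*1.1 = -25.42 - 8.03 = -33.45
Imag = 3.1*1.1 - (8.2)*7.3 = 3.41 - (59.86) = -56.45

-33.4500 - 56.4500i


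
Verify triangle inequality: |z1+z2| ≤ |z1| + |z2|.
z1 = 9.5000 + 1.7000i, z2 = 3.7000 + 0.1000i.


|z1| = sqrt(9.5^2 + 1.7^2) = sqrt(93.14) = 9.6509
|z2| = sqrt(3.7^2 + 0.1^2) = sqrt(13.7) = 3.7014
z1+z2 = 13.2000 + 1.8000i
|z1+z2| = sqrt(177.48) = 13.3222
|z1|+|z2| = 9.6509 + 3.7014 = 13.3523

|z1+z2| = 13.3222 ≤ |z1|+|z2| = 13.3523 (verified)


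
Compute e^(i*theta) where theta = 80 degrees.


cos(80°) = 0.1736
sin(80°) = 0.9848

e^(i*80°) = 0.1736 + 0.9848i


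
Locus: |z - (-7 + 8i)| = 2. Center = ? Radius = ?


|z - z0| = r is a circle with center z0 and radius r.
Center = (-7, 8), radius = 2

Circle with center (-7, 8) and radius 2


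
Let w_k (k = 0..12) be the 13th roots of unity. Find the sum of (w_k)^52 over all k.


The roots are w_k = w^k with w = e^(2*pi*i/13), and (w^k)^52 = (w^52)^k.
So S = 1 + u + u^2 + ... + u^(12) with u = w^52.
52 = 4*13 + 0, so 52 is a multiple of 13 and u = (w^13)^4 = 1.
Every one of the 13 terms equals 1: S = 13

S = 13


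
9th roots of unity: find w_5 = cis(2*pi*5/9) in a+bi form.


Angle = 360*5/9 = 200°
a = cos(200°) = -0.9397
b = sin(200°) = -0.3420

-0.9397 - 0.3420i


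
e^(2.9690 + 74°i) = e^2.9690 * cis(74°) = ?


e^2.9690 = 19.4724
cos(74°) = 0.275637
sin(74°) = 0.961262
Real = 19.4724*0.275637 = 5.3673
Imag = 19.4724*0.961262 = 18.7181

5.3673 + 18.7181i


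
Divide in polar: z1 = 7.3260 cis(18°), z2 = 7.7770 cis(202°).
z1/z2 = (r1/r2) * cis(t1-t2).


r = 7.3260 / 7.7770 = 0.9420
theta = 18° - 202° = -184° = 176° (mod 360)

0.9420 cis(176°)


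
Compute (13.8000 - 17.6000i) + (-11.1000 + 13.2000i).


Real: 13.8 - 11.1 = 2.7
Imag: -17.6 + 13.2 = -4.4

2.7000 - 4.4000i


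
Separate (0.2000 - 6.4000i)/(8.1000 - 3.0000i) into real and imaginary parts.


Multiply by conjugate: (0.2000 - 6.4000i)(8.1000 + 3.0000i) / (8.1^2 + (-3)^2)
Numerator real = 0.2*8.1 - (6.4)*(-3) = 20.82
Numerator imag = -6.4*8.1 - 0.2*(-3) = -51.24
Denominator = 74.61
Re(z) = 20.82/74.61 = 0.2791
Im(z) = -51.24/74.61 = -0.6868

Re(z) = 0.2791, Im(z) = -0.6868


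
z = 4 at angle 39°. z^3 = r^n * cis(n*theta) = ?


r^3 = 4^3 = 64
n*theta = 3*39° = 117° = 117° (mod 360)
a = 64*cos(117°) = -29.0554
b = 64*sin(117°) = 57.0244

64 cis(117°) = -29.0554 + 57.0244i


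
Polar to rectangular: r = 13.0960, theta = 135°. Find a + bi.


a = 13.0960*cos(135°) = 13.0960*(-0.70711) = -9.2603
b = 13.0960*sin(135°) = 13.0960*0.70711 = 9.2603

-9.2603 + 9.2603i


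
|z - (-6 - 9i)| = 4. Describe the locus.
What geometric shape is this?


|z - z0| = r is a circle with center z0 and radius r.
Center = (-6, -9), radius = 4

Circle with center (-6, -9) and radius 4


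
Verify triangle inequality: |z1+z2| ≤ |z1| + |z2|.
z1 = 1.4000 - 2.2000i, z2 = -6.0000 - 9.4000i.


|z1| = sqrt(1.4^2 + (-2.2)^2) = sqrt(6.8) = 2.6077
|z2| = sqrt((-6)^2 + (-9.4)^2) = sqrt(124.36) = 11.1517
z1+z2 = -4.6000 - 11.6000i
|z1+z2| = sqrt(155.72) = 12.4788
|z1|+|z2| = 2.6077 + 11.1517 = 13.7594

|z1+z2| = 12.4788 ≤ |z1|+|z2| = 13.7594 (verified)


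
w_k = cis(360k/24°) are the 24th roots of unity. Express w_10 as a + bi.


Angle = 360*10/24 = 150°
a = cos(150°) = -0.8660
b = sin(150°) = 0.5000

-0.8660 + 0.5000i


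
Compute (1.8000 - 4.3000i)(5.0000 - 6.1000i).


Real = 1.8*5 - (-4.3)*(-6.1) = 9 - 26.23 = -17.23
Imag = 1.8*(-6.1) + 5*(-4.3) = -10.98 - (21.5) = -32.48

-17.2300 - 32.4800i


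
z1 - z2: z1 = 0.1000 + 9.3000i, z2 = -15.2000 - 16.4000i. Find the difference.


Real: 0.1 + 15.2 = 15.3
Imag: 9.3 + 16.4 = 25.7

15.3000 + 25.7000i


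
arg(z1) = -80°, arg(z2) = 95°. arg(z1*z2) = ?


arg(z1*z2) = -80° + 95° = 15°
Normalized to (-180°, 180°]: 15°

15°


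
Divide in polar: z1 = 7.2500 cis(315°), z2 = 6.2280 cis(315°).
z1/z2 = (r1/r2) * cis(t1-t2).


r = 7.2500 / 6.2280 = 1.1641
theta = 315° - 315° = 0° = 0° (mod 360)

1.1641 cis(0°)


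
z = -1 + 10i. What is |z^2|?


|z| = sqrt(1+100) = sqrt(101) = 10.0499
|z^2| = |z|^2 = (sqrt(101))^2 = 101

|z^2| = 101


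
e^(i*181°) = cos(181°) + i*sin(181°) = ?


cos(181°) = -0.9998
sin(181°) = -0.0175

e^(i*181°) = -0.9998 - 0.0175i


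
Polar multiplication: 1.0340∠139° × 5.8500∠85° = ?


r = 1.0340 * 5.8500 = 6.0489
theta = 139° + 85° = 224° = 224° (mod 360)

6.0489 cis(224°)


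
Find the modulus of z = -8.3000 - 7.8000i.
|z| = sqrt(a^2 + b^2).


|z| = sqrt((-8.3)^2 + (-7.8)^2) = sqrt(68.89 + 60.84) = sqrt(129.73) = 11.3899

|z| = 11.3899


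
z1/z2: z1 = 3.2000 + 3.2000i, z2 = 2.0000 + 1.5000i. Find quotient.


Conjugate of z2 = 2.0000 - 1.5000i
Numerator: (3.2000 + 3.2000i)(2.0000 - 1.5000i) = 11.2000 + 1.6000i
Denominator: 2^2 + 1.5^2 = 6.25
Result = (11.2000 + 1.6000i)/6.25

1.7920 + 0.2560i


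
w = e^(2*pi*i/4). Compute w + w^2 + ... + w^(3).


With w = e^(2*pi*i/4), all 4 of the 4th roots of unity w^0 = 1, w, ..., w^(3) sum to 0: 1 + w + ... + w^(3) = (1 - w^4)/(1 - w) = 0 since w^4 = 1, w ≠ 1.
Removing the root 1: w + w^2 + ... + w^(3) = 0 - 1 = -1

Sum = -1


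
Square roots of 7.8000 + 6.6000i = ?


|z| = sqrt(60.84+43.56) = 10.2176
sqrt((|z|+a)/2) = sqrt((10.2176+7.8)/2) = sqrt(9.0088) = 3.0015
sqrt((|z|-a)/2) = sqrt((10.2176-7.8)/2) = sqrt(1.2088) = 1.0995

±(3.0015 + 1.0995i) i.e. 3.0015 + 1.0995i and -3.0015 - 1.0995i


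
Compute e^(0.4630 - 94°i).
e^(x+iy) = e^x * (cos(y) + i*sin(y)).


e^0.4630 = 1.5888
cos(-94°) = -0.06976
sin(-94°) = -0.9976
Real = 1.5888*(-0.06976) = -0.1108
Imag = 1.5888*(-0.9976) = -1.5850

-0.1108 - 1.5850i


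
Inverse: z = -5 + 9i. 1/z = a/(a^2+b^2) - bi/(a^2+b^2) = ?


|z|^2 = 25+81 = 106
1/z = (-5 - 9i)/106

1/z = -0.0472 - 0.0849i


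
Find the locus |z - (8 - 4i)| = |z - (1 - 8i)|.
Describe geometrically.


Equal distances means the locus is the perpendicular bisector of z1 and z2.
Midpoint = ((8+1)/2, (-4+(-8))/2) = (4.5000, -6.0000)

Perpendicular bisector through (4.5000, -6.0000)


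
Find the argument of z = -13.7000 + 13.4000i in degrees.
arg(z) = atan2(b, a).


Re = -13.7, Im = 13.4
arg = atan2(13.4, -13.7) = 135.6342 degrees

arg(z) = 135.6342 degrees


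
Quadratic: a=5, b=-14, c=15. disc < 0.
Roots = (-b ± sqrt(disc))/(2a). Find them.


disc = (-14)^2 - 4*5*15 = 196 - 300 = -104
sqrt(|disc|) = sqrt(104) = 10.1980
Real part = 14/(2*5) = 1.4000
Imag part = 10.1980/(2*5) = 1.0198

1.4000 ± 1.0198i


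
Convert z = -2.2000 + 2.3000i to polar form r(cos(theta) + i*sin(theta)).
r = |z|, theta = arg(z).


r = sqrt(4.84+5.29) = sqrt(10.13) = 3.1828
theta = atan2(2.3, -2.2) = 133.7270 degrees

r = 3.1828, theta = 133.7270 degrees


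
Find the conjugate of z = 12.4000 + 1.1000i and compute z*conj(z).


z_bar = 12.4000 - 1.1000i
z*z_bar = 12.4^2 + 1.1^2 = 153.76 + 1.21 = 154.97

z_bar = 12.4000 - 1.1000i, z*z_bar = 154.97


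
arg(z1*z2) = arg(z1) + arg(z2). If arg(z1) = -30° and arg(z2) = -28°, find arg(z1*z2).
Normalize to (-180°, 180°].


arg(z1*z2) = -30° - 28° = -58°
Normalized to (-180°, 180°]: -58°

-58°


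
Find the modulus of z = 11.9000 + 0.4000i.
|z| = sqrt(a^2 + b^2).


|z| = sqrt(11.9^2 + 0.4^2) = sqrt(141.61 + 0.16) = sqrt(141.77) = 11.9067

|z| = 11.9067


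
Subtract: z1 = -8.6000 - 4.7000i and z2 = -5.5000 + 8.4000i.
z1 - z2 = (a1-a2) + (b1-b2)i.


Real: -8.6 + 5.5 = -3.1
Imag: -4.7 - 8.4 = -13.1

-3.1000 - 13.1000i


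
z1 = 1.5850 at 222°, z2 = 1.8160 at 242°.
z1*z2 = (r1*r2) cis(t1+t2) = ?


r = 1.5850 * 1.8160 = 2.8784
theta = 222° + 242° = 464° = 104° (mod 360)

2.8784 cis(104°)


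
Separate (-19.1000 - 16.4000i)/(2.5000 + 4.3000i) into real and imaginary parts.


Multiply by conjugate: (-19.1000 - 16.4000i)(2.5000 - 4.3000i) / (2.5^2 + 4.3^2)
Numerator real = -19.1*2.5 - (16.4)*4.3 = -118.27
Numerator imag = -16.4*2.5 - (-19.1)*4.3 = 41.13
Denominator = 24.74
Re(z) = -118.27/24.74 = -4.7805
Im(z) = 41.13/24.74 = 1.6625

Re(z) = -4.7805, Im(z) = 1.6625


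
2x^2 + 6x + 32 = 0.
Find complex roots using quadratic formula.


disc = 6^2 - 4*2*32 = 36 - 256 = -220
sqrt(|disc|) = sqrt(220) = 14.8324
Real part = -6/(2*2) = -1.5000
Imag part = 14.8324/(2*2) = 3.7081

-1.5000 ± 3.7081i


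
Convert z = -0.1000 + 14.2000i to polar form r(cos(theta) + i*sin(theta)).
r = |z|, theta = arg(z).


r = sqrt(0.01+201.64) = sqrt(201.65) = 14.2004
theta = atan2(14.2, -0.1) = 90.4035 degrees

r = 14.2004, theta = 90.4035 degrees


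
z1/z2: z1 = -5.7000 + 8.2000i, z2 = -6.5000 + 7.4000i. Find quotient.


Conjugate of z2 = -6.5000 - 7.4000i
Numerator: (-5.7000 + 8.2000i)(-6.5000 - 7.4000i) = 97.7300 - 11.1200i
Denominator: (-6.5)^2 + 7.4^2 = 97.01
Result = (97.7300 - 11.1200i)/97.01

1.0074 - 0.1146i


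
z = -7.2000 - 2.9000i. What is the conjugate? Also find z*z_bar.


z_bar = -7.2000 + 2.9000i
z*z_bar = (-7.2)^2 + (-2.9)^2 = 51.84 + 8.41 = 60.25

z_bar = -7.2000 + 2.9000i, z*z_bar = 60.25


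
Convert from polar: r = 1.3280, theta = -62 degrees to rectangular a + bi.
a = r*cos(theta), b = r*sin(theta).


a = 1.3280*cos(-62°) = 1.3280*0.4695 = 0.6235
b = 1.3280*sin(-62°) = 1.3280*(-0.88295) = -1.1726

0.6235 - 1.1726i


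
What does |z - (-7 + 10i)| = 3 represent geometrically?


|z - z0| = r is a circle with center z0 and radius r.
Center = (-7, 10), radius = 3

Circle with center (-7, 10) and radius 3


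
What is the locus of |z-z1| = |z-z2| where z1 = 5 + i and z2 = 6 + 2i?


Equal distances means the locus is the perpendicular bisector of z1 and z2.
Midpoint = ((5+6)/2, (1+2)/2) = (5.5000, 1.5000)

Perpendicular bisector through (5.5000, 1.5000)


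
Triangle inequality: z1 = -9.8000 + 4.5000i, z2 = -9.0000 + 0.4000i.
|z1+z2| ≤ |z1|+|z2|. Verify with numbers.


|z1| = sqrt((-9.8)^2 + 4.5^2) = sqrt(116.29) = 10.7838
|z2| = sqrt((-9)^2 + 0.4^2) = sqrt(81.16) = 9.0089
z1+z2 = -18.8000 + 4.9000i
|z1+z2| = sqrt(377.45) = 19.4281
|z1|+|z2| = 10.7838 + 9.0089 = 19.7927

|z1+z2| = 19.4281 ≤ |z1|+|z2| = 19.7927 (verified)


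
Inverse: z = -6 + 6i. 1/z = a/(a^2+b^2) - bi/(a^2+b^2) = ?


|z|^2 = 36+36 = 72
1/z = (-6 - 6i)/72

1/z = -0.0833 - 0.0833i


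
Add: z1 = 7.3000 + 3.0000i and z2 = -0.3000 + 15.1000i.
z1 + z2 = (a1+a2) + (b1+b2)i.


Real: 7.3 - 0.3 = 7
Imag: 3 + 15.1 = 18.1

7.0000 + 18.1000i


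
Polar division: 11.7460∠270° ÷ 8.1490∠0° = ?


r = 11.7460 / 8.1490 = 1.4414
theta = 270° - 0° = 270° = 270° (mod 360)

1.4414 cis(270°)


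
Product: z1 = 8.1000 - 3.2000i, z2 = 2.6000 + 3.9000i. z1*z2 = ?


Real = 8.1*2.6 - (-3.2)*3.9 = 21.06 - (-12.48) = 33.54
Imag = 8.1*3.9 + 2.6*(-3.2) = 31.59 - (8.32) = 23.27

33.5400 + 23.2700i


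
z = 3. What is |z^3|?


|z| = sqrt(9+0) = sqrt(9) = 3
|z^3| = |z|^3 = 3^3 = 27

|z^3| = 27


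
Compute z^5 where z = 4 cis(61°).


r^5 = 4^5 = 1024
n*theta = 5*61° = 305° = 305° (mod 360)
a = 1024*cos(305°) = 587.3423
b = 1024*sin(305°) = -838.8117

1024 cis(305°) = 587.3423 - 838.8117i


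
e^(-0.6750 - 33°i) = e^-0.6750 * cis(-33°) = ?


e^-0.6750 = 0.50916
cos(-33°) = 0.8387
sin(-33°) = -0.5446
Real = 0.50916*0.8387 = 0.4270
Imag = 0.50916*(-0.5446) = -0.2773

0.4270 - 0.2773i


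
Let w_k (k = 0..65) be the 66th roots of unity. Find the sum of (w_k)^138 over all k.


The roots are w_k = w^k with w = e^(2*pi*i/66), and (w^k)^138 = (w^138)^k.
So S = 1 + u + u^2 + ... + u^(65) with u = w^138.
138 = 2*66 + 6, so 138 is not a multiple of 66: u = (w^66)^2 * w^6 = w^6 ≠ 1 (w is a primitive 66th root), while u^66 = (w^66)^138 = 1.
Geometric series: S = (1 - u^66)/(1 - u) = (1 - 1)/(1 - u) = 0

S = 0


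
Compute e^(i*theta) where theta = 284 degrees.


cos(284°) = 0.2419
sin(284°) = -0.9703

e^(i*284°) = 0.2419 - 0.9703i


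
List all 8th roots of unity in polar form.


The 8th roots of unity are cis(360k/8°) for k=0..7
Angle step = 360/8 = 45°
Primitive root: cis(45°)
Primitive root = 0.7071 + 0.7071i

8 roots at angles: 0°, 45°, 90°, 135°, 180°, 225°, 270°, 315°


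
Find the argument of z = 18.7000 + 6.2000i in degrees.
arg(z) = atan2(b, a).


Re = 18.7, Im = 6.2
arg = atan2(6.2, 18.7) = 18.3430 degrees

arg(z) = 18.3430 degrees


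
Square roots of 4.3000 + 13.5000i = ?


|z| = sqrt(18.49+182.25) = 14.1683
sqrt((|z|+a)/2) = sqrt((14.1683+4.3)/2) = sqrt(9.2341) = 3.0388
sqrt((|z|-a)/2) = sqrt((14.1683-4.3)/2) = sqrt(4.9341) = 2.2213

±(3.0388 + 2.2213i) i.e. 3.0388 + 2.2213i and -3.0388 - 2.2213i


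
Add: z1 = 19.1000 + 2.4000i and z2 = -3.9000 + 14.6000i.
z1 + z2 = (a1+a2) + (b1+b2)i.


Real: 19.1 - 3.9 = 15.2
Imag: 2.4 + 14.6 = 17

15.2000 + 17.0000i


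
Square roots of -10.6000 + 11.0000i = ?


|z| = sqrt(112.36+121) = 15.2761
sqrt((|z|+a)/2) = sqrt((15.2761+(-10.6))/2) = sqrt(2.3381) = 1.5291
sqrt((|z|-a)/2) = sqrt((15.2761-(-10.6))/2) = sqrt(12.9381) = 3.5970

±(1.5291 + 3.5970i) i.e. 1.5291 + 3.5970i and -1.5291 - 3.5970i


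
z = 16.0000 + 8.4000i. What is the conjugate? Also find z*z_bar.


z_bar = 16.0000 - 8.4000i
z*z_bar = 16^2 + 8.4^2 = 256 + 70.56 = 326.56

z_bar = 16.0000 - 8.4000i, z*z_bar = 326.56


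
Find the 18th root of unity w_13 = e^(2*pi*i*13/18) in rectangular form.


Angle = 360*13/18 = 260°
a = cos(260°) = -0.1736
b = sin(260°) = -0.9848

-0.1736 - 0.9848i


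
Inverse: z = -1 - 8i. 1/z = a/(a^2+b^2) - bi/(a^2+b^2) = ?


|z|^2 = 1+64 = 65
1/z = (-1 + 8i)/65

1/z = -0.0154 + 0.1231i


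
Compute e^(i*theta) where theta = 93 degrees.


cos(93°) = -0.0523
sin(93°) = 0.9986

e^(i*93°) = -0.0523 + 0.9986i


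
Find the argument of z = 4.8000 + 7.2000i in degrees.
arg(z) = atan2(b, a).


Re = 4.8, Im = 7.2
arg = atan2(7.2, 4.8) = 56.3099 degrees

arg(z) = 56.3099 degrees


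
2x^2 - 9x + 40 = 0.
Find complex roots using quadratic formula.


disc = (-9)^2 - 4*2*40 = 81 - 320 = -239
sqrt(|disc|) = sqrt(239) = 15.4596
Real part = 9/(2*2) = 2.2500
Imag part = 15.4596/(2*2) = 3.8649

2.2500 ± 3.8649i


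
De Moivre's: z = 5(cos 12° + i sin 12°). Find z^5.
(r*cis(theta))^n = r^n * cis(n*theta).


r^5 = 5^5 = 3125
n*theta = 5*12° = 60° = 60° (mod 360)
a = 3125*cos(60°) = 1562.5000
b = 3125*sin(60°) = 2706.3294

3125 cis(60°) = 1562.5000 + 2706.3294i


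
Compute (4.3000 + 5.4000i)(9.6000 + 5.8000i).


Real = 4.3*9.6 - 5.4*5.8 = 41.28 - 31.32 = 9.96
Imag = 4.3*5.8 + 9.6*5.4 = 24.94 + 51.84 = 76.78

9.9600 + 76.7800i


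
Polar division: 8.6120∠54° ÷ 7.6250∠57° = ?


r = 8.6120 / 7.6250 = 1.1294
theta = 54° - 57° = -3° = 357° (mod 360)

1.1294 cis(357°)


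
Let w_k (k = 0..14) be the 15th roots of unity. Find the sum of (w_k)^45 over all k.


The roots are w_k = w^k with w = e^(2*pi*i/15), and (w^k)^45 = (w^45)^k.
So S = 1 + u + u^2 + ... + u^(14) with u = w^45.
45 = 3*15 + 0, so 45 is a multiple of 15 and u = (w^15)^3 = 1.
Every one of the 15 terms equals 1: S = 15

S = 15


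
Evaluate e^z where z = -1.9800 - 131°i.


e^-1.9800 = 0.1381
cos(-131°) = -0.6561
sin(-131°) = -0.7547
Real = 0.1381*(-0.6561) = -0.0906
Imag = 0.1381*(-0.7547) = -0.1042

-0.0906 - 0.1042i


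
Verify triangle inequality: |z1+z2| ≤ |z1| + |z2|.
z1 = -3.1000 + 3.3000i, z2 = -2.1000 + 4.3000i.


|z1| = sqrt((-3.1)^2 + 3.3^2) = sqrt(20.5) = 4.5277
|z2| = sqrt((-2.1)^2 + 4.3^2) = sqrt(22.9) = 4.7854
z1+z2 = -5.2000 + 7.6000i
|z1+z2| = sqrt(84.8) = 9.2087
|z1|+|z2| = 4.5277 + 4.7854 = 9.3131

|z1+z2| = 9.2087 ≤ |z1|+|z2| = 9.3131 (verified)


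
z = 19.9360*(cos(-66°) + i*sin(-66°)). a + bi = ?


a = 19.9360*cos(-66°) = 19.9360*0.406737 = 8.1087
b = 19.9360*sin(-66°) = 19.9360*(-0.913545) = -18.2124

8.1087 - 18.2124i


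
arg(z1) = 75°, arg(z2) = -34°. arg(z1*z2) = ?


arg(z1*z2) = 75° - 34° = 41°
Normalized to (-180°, 180°]: 41°

41°


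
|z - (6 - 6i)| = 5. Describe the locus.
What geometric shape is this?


|z - z0| = r is a circle with center z0 and radius r.
Center = (6, -6), radius = 5

Circle with center (6, -6) and radius 5


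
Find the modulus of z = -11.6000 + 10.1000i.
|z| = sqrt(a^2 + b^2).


|z| = sqrt((-11.6)^2 + 10.1^2) = sqrt(134.56 + 102.01) = sqrt(236.57) = 15.3808

|z| = 15.3808


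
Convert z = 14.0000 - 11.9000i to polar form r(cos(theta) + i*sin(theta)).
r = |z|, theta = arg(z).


r = sqrt(196+141.61) = sqrt(337.61) = 18.3742
theta = atan2(-11.9, 14) = -40.3645 degrees

r = 18.3742, theta = -40.3645 degrees


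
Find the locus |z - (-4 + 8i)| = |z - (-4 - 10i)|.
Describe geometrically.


Equal distances means the locus is the perpendicular bisector of z1 and z2.
Midpoint = ((-4+(-4))/2, (8+(-10))/2) = (-4.0000, -1.0000)

Perpendicular bisector through (-4.0000, -1.0000)


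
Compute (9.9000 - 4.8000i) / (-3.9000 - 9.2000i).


Conjugate of z2 = -3.9000 + 9.2000i
Numerator: (9.9000 - 4.8000i)(-3.9000 + 9.2000i) = 5.5500 + 109.8000i
Denominator: (-3.9)^2 + (-9.2)^2 = 99.85
Result = (5.5500 + 109.8000i)/99.85

0.0556 + 1.0996i


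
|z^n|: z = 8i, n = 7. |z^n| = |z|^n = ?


|z| = sqrt(0+64) = sqrt(64) = 8
|z^7| = |z|^7 = 8^7 = 2097152

|z^7| = 2097152


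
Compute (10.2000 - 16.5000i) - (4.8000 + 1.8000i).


Real: 10.2 - 4.8 = 5.4
Imag: -16.5 - 1.8 = -18.3

5.4000 - 18.3000i


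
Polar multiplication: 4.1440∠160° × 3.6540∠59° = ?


r = 4.1440 * 3.6540 = 15.1422
theta = 160° + 59° = 219° = 219° (mod 360)

15.1422 cis(219°)


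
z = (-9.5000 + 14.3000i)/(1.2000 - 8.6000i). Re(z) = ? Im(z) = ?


Multiply by conjugate: (-9.5000 + 14.3000i)(1.2000 + 8.6000i) / (1.2^2 + (-8.6)^2)
Numerator real = -9.5*1.2 + 14.3*(-8.6) = -134.38
Numerator imag = 14.3*1.2 - (-9.5)*(-8.6) = -64.54
Denominator = 75.4
Re(z) = -134.38/75.4 = -1.7822
Im(z) = -64.54/75.4 = -0.8560

Re(z) = -1.7822, Im(z) = -0.8560


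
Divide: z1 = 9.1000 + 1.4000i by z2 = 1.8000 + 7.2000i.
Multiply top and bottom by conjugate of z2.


Conjugate of z2 = 1.8000 - 7.2000i
Numerator: (9.1000 + 1.4000i)(1.8000 - 7.2000i) = 26.4600 - 63.0000i
Denominator: 1.8^2 + 7.2^2 = 55.08
Result = (26.4600 - 63.0000i)/55.08

0.4804 - 1.1438i


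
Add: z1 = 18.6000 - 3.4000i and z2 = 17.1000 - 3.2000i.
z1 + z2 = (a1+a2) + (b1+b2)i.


Real: 18.6 + 17.1 = 35.7
Imag: -3.4 - 3.2 = -6.6

35.7000 - 6.6000i


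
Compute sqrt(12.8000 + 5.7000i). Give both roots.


|z| = sqrt(163.84+32.49) = 14.0118
sqrt((|z|+a)/2) = sqrt((14.0118+12.8)/2) = sqrt(13.4059) = 3.6614
sqrt((|z|-a)/2) = sqrt((14.0118-12.8)/2) = sqrt(0.6059) = 0.7784

±(3.6614 + 0.7784i) i.e. 3.6614 + 0.7784i and -3.6614 - 0.7784i


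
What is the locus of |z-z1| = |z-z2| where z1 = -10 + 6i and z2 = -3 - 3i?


Equal distances means the locus is the perpendicular bisector of z1 and z2.
Midpoint = ((-10+(-3))/2, (6+(-3))/2) = (-6.5000, 1.5000)

Perpendicular bisector through (-6.5000, 1.5000)


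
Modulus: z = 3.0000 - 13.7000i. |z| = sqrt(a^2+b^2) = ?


|z| = sqrt(3^2 + (-13.7)^2) = sqrt(9 + 187.69) = sqrt(196.69) = 14.0246

|z| = 14.0246


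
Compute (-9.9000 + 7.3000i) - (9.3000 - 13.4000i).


Real: -9.9 - 9.3 = -19.2
Imag: 7.3 + 13.4 = 20.7

-19.2000 + 20.7000i


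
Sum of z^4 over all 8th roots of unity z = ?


The roots are w_k = w^k with w = e^(2*pi*i/8), and (w^k)^4 = (w^4)^k.
So S = 1 + u + u^2 + ... + u^(7) with u = w^4.
4 = 0*8 + 4, so 4 is not a multiple of 8: u = w^4 ≠ 1 (w is a primitive 8th root), while u^8 = (w^8)^4 = 1.
Geometric series: S = (1 - u^8)/(1 - u) = (1 - 1)/(1 - u) = 0

S = 0


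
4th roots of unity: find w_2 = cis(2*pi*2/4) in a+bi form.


Angle = 360*2/4 = 180°
a = cos(180°) = -1.0000
b = sin(180°) = 0

-1.0000 + 0i


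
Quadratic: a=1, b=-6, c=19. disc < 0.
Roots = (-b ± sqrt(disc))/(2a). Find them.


disc = (-6)^2 - 4*1*19 = 36 - 76 = -40
sqrt(|disc|) = sqrt(40) = 6.3246
Real part = 6/(2*1) = 3.0000
Imag part = 6.3246/(2*1) = 3.1623

3.0000 ± 3.1623i


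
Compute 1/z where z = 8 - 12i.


|z|^2 = 64+144 = 208
1/z = (8 + 12i)/208

1/z = 0.0385 + 0.0577i


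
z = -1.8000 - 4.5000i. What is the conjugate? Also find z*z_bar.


z_bar = -1.8000 + 4.5000i
z*z_bar = (-1.8)^2 + (-4.5)^2 = 3.24 + 20.25 = 23.49

z_bar = -1.8000 + 4.5000i, z*z_bar = 23.49
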